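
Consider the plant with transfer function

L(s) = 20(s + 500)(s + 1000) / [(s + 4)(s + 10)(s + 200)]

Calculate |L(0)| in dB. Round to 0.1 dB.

L(0) = 20·500·1000 / (4·10·200) = 1250
20 log₁₀(1250) ≈ 61.94 dB

61.9 dB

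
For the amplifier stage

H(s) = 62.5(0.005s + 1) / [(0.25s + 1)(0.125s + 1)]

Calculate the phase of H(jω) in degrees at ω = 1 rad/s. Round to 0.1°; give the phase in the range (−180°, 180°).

At ω = 1 rad/s:
zero (1 + j1·0.005) = 1 + j0.005 → |·| ≈ 1, ∠ ≈ 0.29°
pole (1 + j1·0.25) = 1 + j0.25 → |·| ≈ 1.0308, ∠ ≈ 14.04°
pole (1 + j1·0.125) = 1 + j0.125 → |·| ≈ 1.0078, ∠ ≈ 7.13°
∠H = (0.29°) − (14.04° + 7.13°) = -20.88°

-20.9°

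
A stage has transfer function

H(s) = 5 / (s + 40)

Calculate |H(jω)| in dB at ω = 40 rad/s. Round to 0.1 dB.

-21.1 dB

At s = jω = j40:
pole (s+40): 40 + j40 → |·| = √(40²+40²) = √3200 ≈ 56.569, ∠ = arctan(40/40) ≈ 45.00°
|H| = 5 / 56.569 ≈ 0.088388
Gain = 20 log₁₀(0.088388) ≈ -21.07 dB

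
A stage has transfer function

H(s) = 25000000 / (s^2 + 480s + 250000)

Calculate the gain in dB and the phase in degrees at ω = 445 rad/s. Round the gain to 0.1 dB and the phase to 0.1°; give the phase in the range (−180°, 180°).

41.1 dB, -76.3°

At s = jω = j445:
quadratic: (j445)² + 480·j445 + 250000 = 51975 + j213600 → |·| ≈ 2.1983e+05, ∠ ≈ 76.32°
|H| = 25000000 / 2.1983e+05 ≈ 113.72
Gain = 20 log₁₀(113.72) ≈ 41.12 dB
∠H = 0.00° − 76.32° = -76.32°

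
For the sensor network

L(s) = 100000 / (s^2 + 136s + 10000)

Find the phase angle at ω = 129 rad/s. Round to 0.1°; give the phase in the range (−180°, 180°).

At s = jω = j129:
quadratic: (j129)² + 136·j129 + 10000 = -6641 + j17544 → |·| ≈ 18759, ∠ ≈ 110.73°
∠L = 0.00° − 110.73° = -110.73°

-110.7°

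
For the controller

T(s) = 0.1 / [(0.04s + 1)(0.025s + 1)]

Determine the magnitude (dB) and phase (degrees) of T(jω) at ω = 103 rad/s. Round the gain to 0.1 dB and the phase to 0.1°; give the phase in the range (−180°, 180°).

At ω = 103 rad/s:
pole (1 + j103·0.04) = 1 + j4.12 → |·| ≈ 4.2396, ∠ ≈ 76.36°
pole (1 + j103·0.025) = 1 + j2.575 → |·| ≈ 2.7624, ∠ ≈ 68.78°
|T| = 0.1 · 1 / (4.2396 · 2.7624) ≈ 0.0085386
Gain = 20 log₁₀(0.0085386) ≈ -41.37 dB
∠T = (0°) − (76.36° + 68.78°) = -145.14°

-41.4 dB, -145.1°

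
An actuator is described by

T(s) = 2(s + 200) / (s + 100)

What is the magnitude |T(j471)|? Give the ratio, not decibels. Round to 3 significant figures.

2.13

At s = jω = j471:
zero (s+200): 200 + j471 → |·| = √(200²+471²) = √261841 ≈ 511.7, ∠ = arctan(471/200) ≈ 66.99°
pole (s+100): 100 + j471 → |·| = √(100²+471²) = √231841 ≈ 481.5, ∠ = arctan(471/100) ≈ 78.01°
|T| = 2 · 511.7 / 481.5 ≈ 2.1254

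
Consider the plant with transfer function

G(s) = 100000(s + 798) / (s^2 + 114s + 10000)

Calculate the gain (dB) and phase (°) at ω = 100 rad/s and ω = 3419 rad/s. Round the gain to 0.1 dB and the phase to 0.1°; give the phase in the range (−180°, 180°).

ω = 100: 77.0 dB, -82.9°; ω = 3419: 29.6 dB, -101.2°

At s = jω = j100:
zero (s+798): 798 + j100 → |·| = √(798²+100²) = √646804 ≈ 804.24, ∠ = arctan(100/798) ≈ 7.14°
quadratic: (j100)² + 114·j100 + 10000 = 0 + j11400 → |·| ≈ 11400, ∠ ≈ 90.00°
|G| = 100000 · 804.24 / 11400 ≈ 7054.7
Gain = 20 log₁₀(7054.7) ≈ 76.97 dB
∠G = 7.14° − 90.00° = -82.86°

At s = jω = j3419:
zero (s+798): 798 + j3419 → |·| = √(798²+3419²) = √12326365 ≈ 3510.9, ∠ = arctan(3419/798) ≈ 76.86°
quadratic: (j3419)² + 114·j3419 + 10000 = -11679561 + j389766 → |·| ≈ 1.1686e+07, ∠ ≈ 178.09°
|G| = 100000 · 3510.9 / 1.1686e+07 ≈ 30.044
Gain = 20 log₁₀(30.044) ≈ 29.56 dB
∠G = 76.86° − 178.09° = -101.23°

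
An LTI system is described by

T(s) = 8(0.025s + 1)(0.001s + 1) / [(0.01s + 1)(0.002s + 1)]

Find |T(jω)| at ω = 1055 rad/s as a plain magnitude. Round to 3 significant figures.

At ω = 1055 rad/s:
zero (1 + j1055·0.025) = 1 + j26.375 → |·| ≈ 26.394, ∠ ≈ 87.83°
zero (1 + j1055·0.001) = 1 + j1.055 → |·| ≈ 1.4536, ∠ ≈ 46.53°
pole (1 + j1055·0.01) = 1 + j10.55 → |·| ≈ 10.597, ∠ ≈ 84.59°
pole (1 + j1055·0.002) = 1 + j2.11 → |·| ≈ 2.335, ∠ ≈ 64.64°
|T| = 8 · 26.394 · 1.4536 / (10.597 · 2.335) ≈ 12.404

12.4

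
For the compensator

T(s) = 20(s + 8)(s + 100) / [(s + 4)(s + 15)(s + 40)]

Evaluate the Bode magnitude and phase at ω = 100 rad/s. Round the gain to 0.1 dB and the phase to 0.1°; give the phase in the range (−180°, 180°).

-11.7 dB, -107.0°

At s = jω = j100:
zero (s+8): 8 + j100 → |·| = √(8²+100²) = √10064 ≈ 100.32, ∠ = arctan(100/8) ≈ 85.43°
zero (s+100): 100 + j100 → |·| = √(100²+100²) = √20000 ≈ 141.42, ∠ = arctan(100/100) ≈ 45.00°
pole (s+4): 4 + j100 → |·| = √(4²+100²) = √10016 ≈ 100.08, ∠ = arctan(100/4) ≈ 87.71°
pole (s+15): 15 + j100 → |·| = √(15²+100²) = √10225 ≈ 101.12, ∠ = arctan(100/15) ≈ 81.47°
pole (s+40): 40 + j100 → |·| = √(40²+100²) = √11600 ≈ 107.7, ∠ = arctan(100/40) ≈ 68.20°
|T| = 20 · 14187 / 1.0899e+06 ≈ 0.26034
Gain = 20 log₁₀(0.26034) ≈ -11.69 dB
∠T = 130.43° − 237.38° = -106.95°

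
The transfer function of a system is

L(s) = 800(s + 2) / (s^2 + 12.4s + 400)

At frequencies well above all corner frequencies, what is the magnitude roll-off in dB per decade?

-20 dB/decade

Each pole contributes −20 dB/decade at high frequency; each zero contributes +20 dB/decade.
Net: 1 zero(s) − 2 pole(s) → -20 dB/decade.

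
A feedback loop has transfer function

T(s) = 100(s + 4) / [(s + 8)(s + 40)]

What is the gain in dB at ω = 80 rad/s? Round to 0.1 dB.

0.9 dB

At s = jω = j80:
zero (s+4): 4 + j80 → |·| = √(4²+80²) = √6416 ≈ 80.1, ∠ = arctan(80/4) ≈ 87.14°
pole (s+8): 8 + j80 → |·| = √(8²+80²) = √6464 ≈ 80.399, ∠ = arctan(80/8) ≈ 84.29°
pole (s+40): 40 + j80 → |·| = √(40²+80²) = √8000 ≈ 89.443, ∠ = arctan(80/40) ≈ 63.43°
|T| = 100 · 80.1 / 7191.1 ≈ 1.1139
Gain = 20 log₁₀(1.1139) ≈ 0.94 dB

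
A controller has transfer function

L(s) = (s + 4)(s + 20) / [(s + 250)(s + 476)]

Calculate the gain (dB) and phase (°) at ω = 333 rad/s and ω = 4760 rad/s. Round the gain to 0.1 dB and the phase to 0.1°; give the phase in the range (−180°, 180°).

At s = jω = j333:
zero (s+4): 4 + j333 → |·| = √(4²+333²) = √110905 ≈ 333.02, ∠ = arctan(333/4) ≈ 89.31°
zero (s+20): 20 + j333 → |·| = √(20²+333²) = √111289 ≈ 333.6, ∠ = arctan(333/20) ≈ 86.56°
pole (s+250): 250 + j333 → |·| = √(250²+333²) = √173389 ≈ 416.4, ∠ = arctan(333/250) ≈ 53.10°
pole (s+476): 476 + j333 → |·| = √(476²+333²) = √337465 ≈ 580.92, ∠ = arctan(333/476) ≈ 34.98°
|L| = 1 · 1.111e+05 / 2.419e+05 ≈ 0.45928
Gain = 20 log₁₀(0.45928) ≈ -6.76 dB
∠L = 175.87° − 88.08° = 87.79°

At s = jω = j4760:
zero (s+4): 4 + j4760 → |·| = √(4²+4760²) = √22657616 ≈ 4760, ∠ = arctan(4760/4) ≈ 89.95°
zero (s+20): 20 + j4760 → |·| = √(20²+4760²) = √22658000 ≈ 4760, ∠ = arctan(4760/20) ≈ 89.76°
pole (s+250): 250 + j4760 → |·| = √(250²+4760²) = √22720100 ≈ 4766.6, ∠ = arctan(4760/250) ≈ 86.99°
pole (s+476): 476 + j4760 → |·| = √(476²+4760²) = √22884176 ≈ 4783.7, ∠ = arctan(4760/476) ≈ 84.29°
|L| = 1 · 2.2658e+07 / 2.2802e+07 ≈ 0.99368
Gain = 20 log₁₀(0.99368) ≈ -0.06 dB
∠L = 179.71° − 171.28° = 8.43°

ω = 333: -6.8 dB, 87.8°; ω = 4760: -0.1 dB, 8.4°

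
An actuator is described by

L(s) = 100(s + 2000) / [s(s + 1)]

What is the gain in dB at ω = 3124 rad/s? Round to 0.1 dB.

-28.4 dB

At s = jω = j3124:
zero (s+2000): 2000 + j3124 → |·| = √(2000²+3124²) = √13759376 ≈ 3709.4, ∠ = arctan(3124/2000) ≈ 57.37°
pole (s+1): 1 + j3124 → |·| = √(1²+3124²) = √9759377 ≈ 3124, ∠ = arctan(3124/1) ≈ 89.98°
pole at origin: |s| = 3124, ∠ = 90.00° (in denominator)
|L| = 100 · 3709.4 / 9.7594e+06 ≈ 0.038008
Gain = 20 log₁₀(0.038008) ≈ -28.40 dB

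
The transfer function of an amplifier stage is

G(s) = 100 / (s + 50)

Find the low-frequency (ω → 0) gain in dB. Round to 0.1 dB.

G(0) = 100 / (50) = 2
20 log₁₀(2) ≈ 6.02 dB

6.0 dB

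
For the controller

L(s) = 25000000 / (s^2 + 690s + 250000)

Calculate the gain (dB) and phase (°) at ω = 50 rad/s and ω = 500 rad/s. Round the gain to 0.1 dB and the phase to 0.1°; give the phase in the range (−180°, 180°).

ω = 50: 40.0 dB, -7.9°; ω = 500: 37.2 dB, -90.0°

At s = jω = j50:
quadratic: (j50)² + 690·j50 + 250000 = 247500 + j34500 → |·| ≈ 2.4989e+05, ∠ ≈ 7.94°
|L| = 25000000 / 2.4989e+05 ≈ 100.04
Gain = 20 log₁₀(100.04) ≈ 40.00 dB
∠L = 0.00° − 7.94° = -7.94°

At s = jω = j500:
quadratic: (j500)² + 690·j500 + 250000 = 0 + j345000 → |·| ≈ 3.45e+05, ∠ ≈ 90.00°
|L| = 25000000 / 3.45e+05 ≈ 72.464
Gain = 20 log₁₀(72.464) ≈ 37.20 dB
∠L = 0.00° − 90.00° = -90.00°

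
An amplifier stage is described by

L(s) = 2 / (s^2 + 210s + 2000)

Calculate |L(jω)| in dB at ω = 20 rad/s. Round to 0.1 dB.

Substitute s = j20:
Numerator: 2 = 2 + j0
Denominator: (j20)^2 + 210(j20) + 2000 = 1600 + j4200
|N| = √(2² + 0²) ≈ 2, ∠N ≈ 0.00°
|D| = √(1600² + 4200²) ≈ 4494.4, ∠D ≈ 69.15°
|L| = 2 / 4494.4 ≈ 0.000445
Gain = 20 log₁₀(0.000445) ≈ -67.03 dB

-67.0 dB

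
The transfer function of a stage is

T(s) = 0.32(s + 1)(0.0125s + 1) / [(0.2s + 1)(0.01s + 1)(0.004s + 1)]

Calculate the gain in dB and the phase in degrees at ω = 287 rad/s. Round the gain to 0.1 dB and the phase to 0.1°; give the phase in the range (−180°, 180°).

At ω = 287 rad/s:
zero (1 + j287·1) = 1 + j287 → |·| ≈ 287, ∠ ≈ 89.80°
zero (1 + j287·0.0125) = 1 + j3.5875 → |·| ≈ 3.7243, ∠ ≈ 74.42°
pole (1 + j287·0.2) = 1 + j57.4 → |·| ≈ 57.409, ∠ ≈ 89.00°
pole (1 + j287·0.01) = 1 + j2.87 → |·| ≈ 3.0392, ∠ ≈ 70.79°
pole (1 + j287·0.004) = 1 + j1.148 → |·| ≈ 1.5225, ∠ ≈ 48.94°
|T| = 0.32 · 287 · 3.7243 / (57.409 · 3.0392 · 1.5225) ≈ 1.2876
Gain = 20 log₁₀(1.2876) ≈ 2.20 dB
∠T = (89.80° + 74.42°) − (89.00° + 70.79° + 48.94°) = -44.51°

2.2 dB, -44.5°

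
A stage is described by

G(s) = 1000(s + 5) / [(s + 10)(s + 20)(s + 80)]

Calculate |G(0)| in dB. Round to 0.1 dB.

-10.1 dB

G(0) = 1000·5 / (10·20·80) = 0.3125
20 log₁₀(0.3125) ≈ -10.10 dB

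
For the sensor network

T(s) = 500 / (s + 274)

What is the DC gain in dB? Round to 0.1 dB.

T(0) = 500 / (274) ≈ 1.8248
20 log₁₀(1.8248) ≈ 5.22 dB

5.2 dB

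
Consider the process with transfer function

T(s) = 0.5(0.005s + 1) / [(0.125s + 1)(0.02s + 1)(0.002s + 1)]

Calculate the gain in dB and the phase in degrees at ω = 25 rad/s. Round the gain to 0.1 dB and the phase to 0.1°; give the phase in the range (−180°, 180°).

At ω = 25 rad/s:
zero (1 + j25·0.005) = 1 + j0.125 → |·| ≈ 1.0078, ∠ ≈ 7.13°
pole (1 + j25·0.125) = 1 + j3.125 → |·| ≈ 3.2811, ∠ ≈ 72.26°
pole (1 + j25·0.02) = 1 + j0.5 → |·| ≈ 1.118, ∠ ≈ 26.57°
pole (1 + j25·0.002) = 1 + j0.05 → |·| ≈ 1.0012, ∠ ≈ 2.86°
|T| = 0.5 · 1.0078 / (3.2811 · 1.118 · 1.0012) ≈ 0.1372
Gain = 20 log₁₀(0.1372) ≈ -17.25 dB
∠T = (7.13°) − (72.26° + 26.57° + 2.86°) = -94.56°

-17.3 dB, -94.6°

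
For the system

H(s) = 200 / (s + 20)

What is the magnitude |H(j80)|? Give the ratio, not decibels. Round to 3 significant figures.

At s = jω = j80:
pole (s+20): 20 + j80 → |·| = √(20²+80²) = √6800 ≈ 82.462, ∠ = arctan(80/20) ≈ 75.96°
|H| = 200 / 82.462 ≈ 2.4254

2.43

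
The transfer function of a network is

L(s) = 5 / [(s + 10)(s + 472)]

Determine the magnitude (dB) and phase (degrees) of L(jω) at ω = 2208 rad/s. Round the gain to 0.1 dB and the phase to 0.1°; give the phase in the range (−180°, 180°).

-120.0 dB, -167.7°

At s = jω = j2208:
pole (s+10): 10 + j2208 → |·| = √(10²+2208²) = √4875364 ≈ 2208, ∠ = arctan(2208/10) ≈ 89.74°
pole (s+472): 472 + j2208 → |·| = √(472²+2208²) = √5098048 ≈ 2257.9, ∠ = arctan(2208/472) ≈ 77.93°
|L| = 5 / 4.9854e+06 ≈ 1.0029e-06
Gain = 20 log₁₀(1.0029e-06) ≈ -119.97 dB
∠L = 0.00° − 167.67° = -167.67°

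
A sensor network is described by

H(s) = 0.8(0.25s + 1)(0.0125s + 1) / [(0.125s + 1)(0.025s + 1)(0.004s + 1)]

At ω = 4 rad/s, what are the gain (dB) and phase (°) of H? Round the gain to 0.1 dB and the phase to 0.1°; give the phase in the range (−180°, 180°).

At ω = 4 rad/s:
zero (1 + j4·0.25) = 1 + j1 → |·| ≈ 1.4142, ∠ ≈ 45.00°
zero (1 + j4·0.0125) = 1 + j0.05 → |·| ≈ 1.0012, ∠ ≈ 2.86°
pole (1 + j4·0.125) = 1 + j0.5 → |·| ≈ 1.118, ∠ ≈ 26.57°
pole (1 + j4·0.025) = 1 + j0.1 → |·| ≈ 1.005, ∠ ≈ 5.71°
pole (1 + j4·0.004) = 1 + j0.016 → |·| ≈ 1.0001, ∠ ≈ 0.92°
|H| = 0.8 · 1.4142 · 1.0012 / (1.118 · 1.005 · 1.0001) ≈ 1.008
Gain = 20 log₁₀(1.008) ≈ 0.07 dB
∠H = (45.00° + 2.86°) − (26.57° + 5.71° + 0.92°) = 14.66°

0.1 dB, 14.7°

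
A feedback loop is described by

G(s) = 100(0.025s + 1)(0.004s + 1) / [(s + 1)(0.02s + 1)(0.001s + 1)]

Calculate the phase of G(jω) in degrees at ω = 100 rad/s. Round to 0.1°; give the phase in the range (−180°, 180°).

At ω = 100 rad/s:
zero (1 + j100·0.025) = 1 + j2.5 → |·| ≈ 2.6926, ∠ ≈ 68.20°
zero (1 + j100·0.004) = 1 + j0.4 → |·| ≈ 1.077, ∠ ≈ 21.80°
pole (1 + j100·1) = 1 + j100 → |·| ≈ 100, ∠ ≈ 89.43°
pole (1 + j100·0.02) = 1 + j2 → |·| ≈ 2.2361, ∠ ≈ 63.43°
pole (1 + j100·0.001) = 1 + j0.1 → |·| ≈ 1.005, ∠ ≈ 5.71°
∠G = (68.20° + 21.80°) − (89.43° + 63.43° + 5.71°) = -68.57°

-68.6°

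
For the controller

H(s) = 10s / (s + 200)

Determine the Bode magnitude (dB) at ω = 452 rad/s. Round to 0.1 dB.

At s = jω = j452:
zero at origin: s = j452 → |·| = 452, ∠ = 90.00°
pole (s+200): 200 + j452 → |·| = √(200²+452²) = √244304 ≈ 494.27, ∠ = arctan(452/200) ≈ 66.13°
|H| = 10 · 452 / 494.27 ≈ 9.1448
Gain = 20 log₁₀(9.1448) ≈ 19.22 dB

19.2 dB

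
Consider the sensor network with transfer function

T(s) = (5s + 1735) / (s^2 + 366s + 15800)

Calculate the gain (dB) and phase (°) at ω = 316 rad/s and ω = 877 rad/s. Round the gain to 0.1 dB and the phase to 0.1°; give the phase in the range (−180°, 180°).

Substitute s = j316:
Numerator: 5(j316) + 1735 = 1735 + j1580
Denominator: (j316)^2 + 366(j316) + 15800 = -84056 + j115656
|N| = √(1735² + 1580²) ≈ 2346.6, ∠N ≈ 42.32°
|D| = √(84056² + 115656²) ≈ 1.4297e+05, ∠D ≈ 126.01°
|T| = 2346.6 / 1.4297e+05 ≈ 0.016413
Gain = 20 log₁₀(0.016413) ≈ -35.70 dB
∠T = 42.32° − 126.01° = -83.69°

Substitute s = j877:
Numerator: 5(j877) + 1735 = 1735 + j4385
Denominator: (j877)^2 + 366(j877) + 15800 = -753329 + j320982
|N| = √(1735² + 4385²) ≈ 4715.8, ∠N ≈ 68.41°
|D| = √(753329² + 320982²) ≈ 8.1886e+05, ∠D ≈ 156.92°
|T| = 4715.8 / 8.1886e+05 ≈ 0.005759
Gain = 20 log₁₀(0.005759) ≈ -44.79 dB
∠T = 68.41° − 156.92° = -88.51°

ω = 316: -35.7 dB, -83.7°; ω = 877: -44.8 dB, -88.5°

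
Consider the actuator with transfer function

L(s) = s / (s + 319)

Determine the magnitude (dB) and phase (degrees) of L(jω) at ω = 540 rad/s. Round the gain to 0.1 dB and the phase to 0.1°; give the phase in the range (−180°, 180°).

At s = jω = j540:
zero at origin: s = j540 → |·| = 540, ∠ = 90.00°
pole (s+319): 319 + j540 → |·| = √(319²+540²) = √393361 ≈ 627.18, ∠ = arctan(540/319) ≈ 59.43°
|L| = 1 · 540 / 627.18 ≈ 0.861
Gain = 20 log₁₀(0.861) ≈ -1.30 dB
∠L = 90.00° − 59.43° = 30.57°

-1.3 dB, 30.6°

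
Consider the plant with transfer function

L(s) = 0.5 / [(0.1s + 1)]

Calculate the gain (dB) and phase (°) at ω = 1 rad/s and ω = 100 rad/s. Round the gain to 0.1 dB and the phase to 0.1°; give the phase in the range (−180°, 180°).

ω = 1: -6.1 dB, -5.7°; ω = 100: -26.1 dB, -84.3°

At ω = 1 rad/s:
pole (1 + j1·0.1) = 1 + j0.1 → |·| ≈ 1.005, ∠ ≈ 5.71°
|L| = 0.5 · 1 / (1.005) ≈ 0.49751
Gain = 20 log₁₀(0.49751) ≈ -6.06 dB
∠L = (0°) − (5.71°) = -5.71°

At ω = 100 rad/s:
pole (1 + j100·0.1) = 1 + j10 → |·| ≈ 10.05, ∠ ≈ 84.29°
|L| = 0.5 · 1 / (10.05) ≈ 0.049751
Gain = 20 log₁₀(0.049751) ≈ -26.06 dB
∠L = (0°) − (84.29°) = -84.29°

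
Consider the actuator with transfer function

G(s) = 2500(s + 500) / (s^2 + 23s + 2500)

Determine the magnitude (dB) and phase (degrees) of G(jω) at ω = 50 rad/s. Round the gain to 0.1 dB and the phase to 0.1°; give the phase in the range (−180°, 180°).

At s = jω = j50:
zero (s+500): 500 + j50 → |·| = √(500²+50²) = √252500 ≈ 502.49, ∠ = arctan(50/500) ≈ 5.71°
quadratic: (j50)² + 23·j50 + 2500 = 0 + j1150 → |·| ≈ 1150, ∠ ≈ 90.00°
|G| = 2500 · 502.49 / 1150 ≈ 1092.4
Gain = 20 log₁₀(1092.4) ≈ 60.77 dB
∠G = 5.71° − 90.00° = -84.29°

60.8 dB, -84.3°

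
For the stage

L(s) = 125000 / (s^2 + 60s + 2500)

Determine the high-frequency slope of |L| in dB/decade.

Each pole contributes −20 dB/decade at high frequency; each zero contributes +20 dB/decade.
Net: 0 zero(s) − 2 pole(s) → -40 dB/decade.

-40 dB/decade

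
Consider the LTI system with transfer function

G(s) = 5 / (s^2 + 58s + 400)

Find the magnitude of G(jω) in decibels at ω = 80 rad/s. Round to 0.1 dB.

Substitute s = j80:
Numerator: 5 = 5 + j0
Denominator: (j80)^2 + 58(j80) + 400 = -6000 + j4640
|N| = √(5² + 0²) ≈ 5, ∠N ≈ 0.00°
|D| = √(6000² + 4640²) ≈ 7584.8, ∠D ≈ 142.28°
|G| = 5 / 7584.8 ≈ 0.00065921
Gain = 20 log₁₀(0.00065921) ≈ -63.62 dB

-63.6 dB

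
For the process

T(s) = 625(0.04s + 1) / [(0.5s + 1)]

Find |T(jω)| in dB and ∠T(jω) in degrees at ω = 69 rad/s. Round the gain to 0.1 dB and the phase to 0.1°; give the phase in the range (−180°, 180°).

At ω = 69 rad/s:
zero (1 + j69·0.04) = 1 + j2.76 → |·| ≈ 2.9356, ∠ ≈ 70.08°
pole (1 + j69·0.5) = 1 + j34.5 → |·| ≈ 34.514, ∠ ≈ 88.34°
|T| = 625 · 2.9356 / (34.514) ≈ 53.16
Gain = 20 log₁₀(53.16) ≈ 34.51 dB
∠T = (70.08°) − (88.34°) = -18.26°

34.5 dB, -18.3°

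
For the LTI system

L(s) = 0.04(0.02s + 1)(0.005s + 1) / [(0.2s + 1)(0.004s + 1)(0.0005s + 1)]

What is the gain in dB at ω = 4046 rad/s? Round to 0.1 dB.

At ω = 4046 rad/s:
zero (1 + j4046·0.02) = 1 + j80.92 → |·| ≈ 80.926, ∠ ≈ 89.29°
zero (1 + j4046·0.005) = 1 + j20.23 → |·| ≈ 20.255, ∠ ≈ 87.17°
pole (1 + j4046·0.2) = 1 + j809.2 → |·| ≈ 809.2, ∠ ≈ 89.93°
pole (1 + j4046·0.004) = 1 + j16.184 → |·| ≈ 16.215, ∠ ≈ 86.46°
pole (1 + j4046·0.0005) = 1 + j2.023 → |·| ≈ 2.2567, ∠ ≈ 63.70°
|L| = 0.04 · 80.926 · 20.255 / (809.2 · 16.215 · 2.2567) ≈ 0.0022143
Gain = 20 log₁₀(0.0022143) ≈ -53.10 dB

-53.1 dB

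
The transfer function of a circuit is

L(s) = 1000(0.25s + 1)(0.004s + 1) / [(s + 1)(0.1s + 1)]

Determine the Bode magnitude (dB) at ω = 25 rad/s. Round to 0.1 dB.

At ω = 25 rad/s:
zero (1 + j25·0.25) = 1 + j6.25 → |·| ≈ 6.3295, ∠ ≈ 80.91°
zero (1 + j25·0.004) = 1 + j0.1 → |·| ≈ 1.005, ∠ ≈ 5.71°
pole (1 + j25·1) = 1 + j25 → |·| ≈ 25.02, ∠ ≈ 87.71°
pole (1 + j25·0.1) = 1 + j2.5 → |·| ≈ 2.6926, ∠ ≈ 68.20°
|L| = 1000 · 6.3295 · 1.005 / (25.02 · 2.6926) ≈ 94.423
Gain = 20 log₁₀(94.423) ≈ 39.50 dB

39.5 dB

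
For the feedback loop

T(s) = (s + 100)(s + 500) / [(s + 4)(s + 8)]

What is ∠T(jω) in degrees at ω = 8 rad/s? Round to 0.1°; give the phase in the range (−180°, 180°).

At s = jω = j8:
zero (s+100): 100 + j8 → |·| = √(100²+8²) = √10064 ≈ 100.32, ∠ = arctan(8/100) ≈ 4.57°
zero (s+500): 500 + j8 → |·| = √(500²+8²) = √250064 ≈ 500.06, ∠ = arctan(8/500) ≈ 0.92°
pole (s+4): 4 + j8 → |·| = √(4²+8²) = √80 ≈ 8.9443, ∠ = arctan(8/4) ≈ 63.43°
pole (s+8): 8 + j8 → |·| = √(8²+8²) = √128 ≈ 11.314, ∠ = arctan(8/8) ≈ 45.00°
∠T = 5.49° − 108.43° = -102.94°

-102.9°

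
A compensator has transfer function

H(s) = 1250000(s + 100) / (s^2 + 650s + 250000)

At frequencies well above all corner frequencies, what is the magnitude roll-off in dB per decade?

Each pole contributes −20 dB/decade at high frequency; each zero contributes +20 dB/decade.
Net: 1 zero(s) − 2 pole(s) → -20 dB/decade.

-20 dB/decade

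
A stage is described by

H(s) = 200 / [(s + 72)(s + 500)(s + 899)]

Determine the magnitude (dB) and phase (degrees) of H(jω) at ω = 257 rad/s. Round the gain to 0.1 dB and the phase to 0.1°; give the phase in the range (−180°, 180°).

-116.9 dB, -117.5°

At s = jω = j257:
pole (s+72): 72 + j257 → |·| = √(72²+257²) = √71233 ≈ 266.9, ∠ = arctan(257/72) ≈ 74.35°
pole (s+500): 500 + j257 → |·| = √(500²+257²) = √316049 ≈ 562.18, ∠ = arctan(257/500) ≈ 27.20°
pole (s+899): 899 + j257 → |·| = √(899²+257²) = √874250 ≈ 935.01, ∠ = arctan(257/899) ≈ 15.95°
|H| = 200 / 1.4029e+08 ≈ 1.4256e-06
Gain = 20 log₁₀(1.4256e-06) ≈ -116.92 dB
∠H = 0.00° − 117.50° = -117.50°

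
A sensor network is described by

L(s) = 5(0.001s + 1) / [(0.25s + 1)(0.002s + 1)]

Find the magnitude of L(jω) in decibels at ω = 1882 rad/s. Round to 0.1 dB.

-44.7 dB

At ω = 1882 rad/s:
zero (1 + j1882·0.001) = 1 + j1.882 → |·| ≈ 2.1312, ∠ ≈ 62.02°
pole (1 + j1882·0.25) = 1 + j470.5 → |·| ≈ 470.5, ∠ ≈ 89.88°
pole (1 + j1882·0.002) = 1 + j3.764 → |·| ≈ 3.8946, ∠ ≈ 75.12°
|L| = 5 · 2.1312 / (470.5 · 3.8946) ≈ 0.0058153
Gain = 20 log₁₀(0.0058153) ≈ -44.71 dB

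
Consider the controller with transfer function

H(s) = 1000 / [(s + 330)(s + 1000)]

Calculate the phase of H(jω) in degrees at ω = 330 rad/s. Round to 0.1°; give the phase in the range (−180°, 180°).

At s = jω = j330:
pole (s+330): 330 + j330 → |·| = √(330²+330²) = √217800 ≈ 466.69, ∠ = arctan(330/330) ≈ 45.00°
pole (s+1000): 1000 + j330 → |·| = √(1000²+330²) = √1108900 ≈ 1053, ∠ = arctan(330/1000) ≈ 18.26°
∠H = 0.00° − 63.26° = -63.26°

-63.3°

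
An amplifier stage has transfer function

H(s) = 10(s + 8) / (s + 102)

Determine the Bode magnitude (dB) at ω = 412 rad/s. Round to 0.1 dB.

At s = jω = j412:
zero (s+8): 8 + j412 → |·| = √(8²+412²) = √169808 ≈ 412.08, ∠ = arctan(412/8) ≈ 88.89°
pole (s+102): 102 + j412 → |·| = √(102²+412²) = √180148 ≈ 424.44, ∠ = arctan(412/102) ≈ 76.09°
|H| = 10 · 412.08 / 424.44 ≈ 9.7088
Gain = 20 log₁₀(9.7088) ≈ 19.74 dB

19.7 dB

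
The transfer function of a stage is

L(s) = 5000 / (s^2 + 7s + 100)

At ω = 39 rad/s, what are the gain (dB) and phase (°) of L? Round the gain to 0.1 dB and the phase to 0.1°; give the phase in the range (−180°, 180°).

10.8 dB, -169.1°

At s = jω = j39:
quadratic: (j39)² + 7·j39 + 100 = -1421 + j273 → |·| ≈ 1447, ∠ ≈ 169.12°
|L| = 5000 / 1447 ≈ 3.4554
Gain = 20 log₁₀(3.4554) ≈ 10.77 dB
∠L = 0.00° − 169.12° = -169.12°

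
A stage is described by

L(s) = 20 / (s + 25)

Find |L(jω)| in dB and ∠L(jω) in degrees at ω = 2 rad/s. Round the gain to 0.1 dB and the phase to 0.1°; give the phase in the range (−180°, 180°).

-2.0 dB, -4.6°

Substitute s = j2:
Numerator: 20 = 20 + j0
Denominator: (j2) + 25 = 25 + j2
|N| = √(20² + 0²) ≈ 20, ∠N ≈ 0.00°
|D| = √(25² + 2²) ≈ 25.08, ∠D ≈ 4.57°
|L| = 20 / 25.08 ≈ 0.79745
Gain = 20 log₁₀(0.79745) ≈ -1.97 dB
∠L = 0.00° − 4.57° = -4.57°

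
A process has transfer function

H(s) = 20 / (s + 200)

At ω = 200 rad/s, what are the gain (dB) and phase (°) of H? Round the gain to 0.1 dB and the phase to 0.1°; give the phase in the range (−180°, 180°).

-23.0 dB, -45.0°

Substitute s = j200:
Numerator: 20 = 20 + j0
Denominator: (j200) + 200 = 200 + j200
|N| = √(20² + 0²) ≈ 20, ∠N ≈ 0.00°
|D| = √(200² + 200²) ≈ 282.84, ∠D ≈ 45.00°
|H| = 20 / 282.84 ≈ 0.070711
Gain = 20 log₁₀(0.070711) ≈ -23.01 dB
∠H = 0.00° − 45.00° = -45.00°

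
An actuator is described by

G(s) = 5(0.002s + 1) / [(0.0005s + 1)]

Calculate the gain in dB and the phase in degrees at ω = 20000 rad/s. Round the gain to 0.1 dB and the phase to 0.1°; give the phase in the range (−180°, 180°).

26.0 dB, 4.3°

At ω = 20000 rad/s:
zero (1 + j20000·0.002) = 1 + j40 → |·| ≈ 40.012, ∠ ≈ 88.57°
pole (1 + j20000·0.0005) = 1 + j10 → |·| ≈ 10.05, ∠ ≈ 84.29°
|G| = 5 · 40.012 / (10.05) ≈ 19.906
Gain = 20 log₁₀(19.906) ≈ 25.98 dB
∠G = (88.57°) − (84.29°) = 4.28°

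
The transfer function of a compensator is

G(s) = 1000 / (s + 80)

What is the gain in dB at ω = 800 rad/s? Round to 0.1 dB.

1.9 dB

Substitute s = j800:
Numerator: 1000 = 1000 + j0
Denominator: (j800) + 80 = 80 + j800
|N| = √(1000² + 0²) ≈ 1000, ∠N ≈ 0.00°
|D| = √(80² + 800²) ≈ 803.99, ∠D ≈ 84.29°
|G| = 1000 / 803.99 ≈ 1.2438
Gain = 20 log₁₀(1.2438) ≈ 1.90 dB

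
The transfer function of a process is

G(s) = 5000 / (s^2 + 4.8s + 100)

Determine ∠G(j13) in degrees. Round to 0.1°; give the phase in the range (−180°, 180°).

At s = jω = j13:
quadratic: (j13)² + 4.8·j13 + 100 = -69 + j62.4 → |·| ≈ 93.031, ∠ ≈ 137.88°
∠G = 0.00° − 137.88° = -137.88°

-137.9°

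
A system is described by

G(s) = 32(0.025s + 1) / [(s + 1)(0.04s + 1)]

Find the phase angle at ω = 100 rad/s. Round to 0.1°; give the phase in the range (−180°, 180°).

At ω = 100 rad/s:
zero (1 + j100·0.025) = 1 + j2.5 → |·| ≈ 2.6926, ∠ ≈ 68.20°
pole (1 + j100·1) = 1 + j100 → |·| ≈ 100, ∠ ≈ 89.43°
pole (1 + j100·0.04) = 1 + j4 → |·| ≈ 4.1231, ∠ ≈ 75.96°
∠G = (68.20°) − (89.43° + 75.96°) = -97.19°

-97.2°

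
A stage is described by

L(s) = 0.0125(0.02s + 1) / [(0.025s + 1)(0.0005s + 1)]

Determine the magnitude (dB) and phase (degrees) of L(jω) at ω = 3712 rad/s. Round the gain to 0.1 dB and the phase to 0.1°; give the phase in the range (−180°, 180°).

At ω = 3712 rad/s:
zero (1 + j3712·0.02) = 1 + j74.24 → |·| ≈ 74.247, ∠ ≈ 89.23°
pole (1 + j3712·0.025) = 1 + j92.8 → |·| ≈ 92.805, ∠ ≈ 89.38°
pole (1 + j3712·0.0005) = 1 + j1.856 → |·| ≈ 2.1083, ∠ ≈ 61.68°
|L| = 0.0125 · 74.247 / (92.805 · 2.1083) ≈ 0.0047433
Gain = 20 log₁₀(0.0047433) ≈ -46.48 dB
∠L = (89.23°) − (89.38° + 61.68°) = -61.83°

-46.5 dB, -61.8°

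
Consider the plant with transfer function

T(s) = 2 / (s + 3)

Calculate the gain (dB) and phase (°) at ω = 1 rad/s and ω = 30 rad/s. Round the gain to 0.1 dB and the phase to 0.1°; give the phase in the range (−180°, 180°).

At s = jω = j1:
pole (s+3): 3 + j1 → |·| = √(3²+1²) = √10 ≈ 3.1623, ∠ = arctan(1/3) ≈ 18.43°
|T| = 2 / 3.1623 ≈ 0.63245
Gain = 20 log₁₀(0.63245) ≈ -3.98 dB
∠T = 0.00° − 18.43° = -18.43°

At s = jω = j30:
pole (s+3): 3 + j30 → |·| = √(3²+30²) = √909 ≈ 30.15, ∠ = arctan(30/3) ≈ 84.29°
|T| = 2 / 30.15 ≈ 0.066335
Gain = 20 log₁₀(0.066335) ≈ -23.57 dB
∠T = 0.00° − 84.29° = -84.29°

ω = 1: -4.0 dB, -18.4°; ω = 30: -23.6 dB, -84.3°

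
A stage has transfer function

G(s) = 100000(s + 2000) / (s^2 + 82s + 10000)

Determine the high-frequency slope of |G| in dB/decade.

-20 dB/decade

Each pole contributes −20 dB/decade at high frequency; each zero contributes +20 dB/decade.
Net: 1 zero(s) − 2 pole(s) → -20 dB/decade.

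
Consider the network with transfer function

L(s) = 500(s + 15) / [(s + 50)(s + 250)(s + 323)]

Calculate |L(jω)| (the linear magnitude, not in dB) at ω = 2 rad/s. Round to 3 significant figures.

0.00187

At s = jω = j2:
zero (s+15): 15 + j2 → |·| = √(15²+2²) = √229 ≈ 15.133, ∠ = arctan(2/15) ≈ 7.59°
pole (s+50): 50 + j2 → |·| = √(50²+2²) = √2504 ≈ 50.04, ∠ = arctan(2/50) ≈ 2.29°
pole (s+250): 250 + j2 → |·| = √(250²+2²) = √62504 ≈ 250.01, ∠ = arctan(2/250) ≈ 0.46°
pole (s+323): 323 + j2 → |·| = √(323²+2²) = √104333 ≈ 323.01, ∠ = arctan(2/323) ≈ 0.35°
|L| = 500 · 15.133 / 4.041e+06 ≈ 0.0018724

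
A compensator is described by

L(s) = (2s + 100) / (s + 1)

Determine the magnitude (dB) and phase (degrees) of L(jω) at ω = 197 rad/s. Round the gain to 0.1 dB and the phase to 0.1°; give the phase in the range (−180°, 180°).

Substitute s = j197:
Numerator: 2(j197) + 100 = 100 + j394
Denominator: (j197) + 1 = 1 + j197
|N| = √(100² + 394²) ≈ 406.49, ∠N ≈ 75.76°
|D| = √(1² + 197²) ≈ 197, ∠D ≈ 89.71°
|L| = 406.49 / 197 ≈ 2.0634
Gain = 20 log₁₀(2.0634) ≈ 6.29 dB
∠L = 75.76° − 89.71° = -13.95°

6.3 dB, -14.0°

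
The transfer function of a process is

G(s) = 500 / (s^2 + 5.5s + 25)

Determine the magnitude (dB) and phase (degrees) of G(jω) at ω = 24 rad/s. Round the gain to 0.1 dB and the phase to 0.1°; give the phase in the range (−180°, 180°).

-1.1 dB, -166.5°

At s = jω = j24:
quadratic: (j24)² + 5.5·j24 + 25 = -551 + j132 → |·| ≈ 566.59, ∠ ≈ 166.53°
|G| = 500 / 566.59 ≈ 0.88247
Gain = 20 log₁₀(0.88247) ≈ -1.09 dB
∠G = 0.00° − 166.53° = -166.53°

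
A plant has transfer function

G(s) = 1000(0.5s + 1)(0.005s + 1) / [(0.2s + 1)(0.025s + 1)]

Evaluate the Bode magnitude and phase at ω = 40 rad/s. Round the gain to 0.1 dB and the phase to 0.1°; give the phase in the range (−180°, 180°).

65.1 dB, -29.4°

At ω = 40 rad/s:
zero (1 + j40·0.5) = 1 + j20 → |·| ≈ 20.025, ∠ ≈ 87.14°
zero (1 + j40·0.005) = 1 + j0.2 → |·| ≈ 1.0198, ∠ ≈ 11.31°
pole (1 + j40·0.2) = 1 + j8 → |·| ≈ 8.0623, ∠ ≈ 82.87°
pole (1 + j40·0.025) = 1 + j1 → |·| ≈ 1.4142, ∠ ≈ 45.00°
|G| = 1000 · 20.025 · 1.0198 / (8.0623 · 1.4142) ≈ 1791.1
Gain = 20 log₁₀(1791.1) ≈ 65.06 dB
∠G = (87.14° + 11.31°) − (82.87° + 45.00°) = -29.42°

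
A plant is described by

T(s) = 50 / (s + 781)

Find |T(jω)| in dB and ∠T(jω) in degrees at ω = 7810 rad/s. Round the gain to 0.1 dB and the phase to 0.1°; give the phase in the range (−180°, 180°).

Substitute s = j7810:
Numerator: 50 = 50 + j0
Denominator: (j7810) + 781 = 781 + j7810
|N| = √(50² + 0²) ≈ 50, ∠N ≈ 0.00°
|D| = √(781² + 7810²) ≈ 7849, ∠D ≈ 84.29°
|T| = 50 / 7849 ≈ 0.0063702
Gain = 20 log₁₀(0.0063702) ≈ -43.92 dB
∠T = 0.00° − 84.29° = -84.29°

-43.9 dB, -84.3°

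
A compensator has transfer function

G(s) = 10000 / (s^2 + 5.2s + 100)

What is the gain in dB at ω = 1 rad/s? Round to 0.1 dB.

40.1 dB

At s = jω = j1:
quadratic: (j1)² + 5.2·j1 + 100 = 99 + j5.2 → |·| ≈ 99.136, ∠ ≈ 3.01°
|G| = 10000 / 99.136 ≈ 100.87
Gain = 20 log₁₀(100.87) ≈ 40.08 dB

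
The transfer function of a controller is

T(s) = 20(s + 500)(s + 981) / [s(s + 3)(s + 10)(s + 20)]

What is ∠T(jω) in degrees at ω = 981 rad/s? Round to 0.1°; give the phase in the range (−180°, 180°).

109.9°

At s = jω = j981:
zero (s+500): 500 + j981 → |·| = √(500²+981²) = √1212361 ≈ 1101.1, ∠ = arctan(981/500) ≈ 62.99°
zero (s+981): 981 + j981 → |·| = √(981²+981²) = √1924722 ≈ 1387.3, ∠ = arctan(981/981) ≈ 45.00°
pole (s+3): 3 + j981 → |·| = √(3²+981²) = √962370 ≈ 981, ∠ = arctan(981/3) ≈ 89.82°
pole (s+10): 10 + j981 → |·| = √(10²+981²) = √962461 ≈ 981.05, ∠ = arctan(981/10) ≈ 89.42°
pole (s+20): 20 + j981 → |·| = √(20²+981²) = √962761 ≈ 981.2, ∠ = arctan(981/20) ≈ 88.83°
pole at origin: |s| = 981, ∠ = 90.00° (in denominator)
∠T = 107.99° − 358.07° = -250.08° ≡ 109.92° (principal value)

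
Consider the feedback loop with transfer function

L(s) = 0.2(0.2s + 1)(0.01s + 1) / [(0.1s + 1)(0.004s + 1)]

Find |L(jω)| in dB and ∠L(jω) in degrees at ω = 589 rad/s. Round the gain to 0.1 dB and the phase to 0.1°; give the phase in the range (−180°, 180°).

At ω = 589 rad/s:
zero (1 + j589·0.2) = 1 + j117.8 → |·| ≈ 117.8, ∠ ≈ 89.51°
zero (1 + j589·0.01) = 1 + j5.89 → |·| ≈ 5.9743, ∠ ≈ 80.36°
pole (1 + j589·0.1) = 1 + j58.9 → |·| ≈ 58.908, ∠ ≈ 89.03°
pole (1 + j589·0.004) = 1 + j2.356 → |·| ≈ 2.5594, ∠ ≈ 67.00°
|L| = 0.2 · 117.8 · 5.9743 / (58.908 · 2.5594) ≈ 0.93358
Gain = 20 log₁₀(0.93358) ≈ -0.60 dB
∠L = (89.51° + 80.36°) − (89.03° + 67.00°) = 13.84°

-0.6 dB, 13.8°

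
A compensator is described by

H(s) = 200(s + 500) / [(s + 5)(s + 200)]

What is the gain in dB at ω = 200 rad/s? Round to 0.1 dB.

5.6 dB

At s = jω = j200:
zero (s+500): 500 + j200 → |·| = √(500²+200²) = √290000 ≈ 538.52, ∠ = arctan(200/500) ≈ 21.80°
pole (s+5): 5 + j200 → |·| = √(5²+200²) = √40025 ≈ 200.06, ∠ = arctan(200/5) ≈ 88.57°
pole (s+200): 200 + j200 → |·| = √(200²+200²) = √80000 ≈ 282.84, ∠ = arctan(200/200) ≈ 45.00°
|H| = 200 · 538.52 / 56585 ≈ 1.9034
Gain = 20 log₁₀(1.9034) ≈ 5.59 dB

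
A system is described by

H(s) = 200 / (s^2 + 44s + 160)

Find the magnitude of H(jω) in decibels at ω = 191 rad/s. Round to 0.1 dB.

-45.4 dB

Substitute s = j191:
Numerator: 200 = 200 + j0
Denominator: (j191)^2 + 44(j191) + 160 = -36321 + j8404
|N| = √(200² + 0²) ≈ 200, ∠N ≈ 0.00°
|D| = √(36321² + 8404²) ≈ 37281, ∠D ≈ 166.97°
|H| = 200 / 37281 ≈ 0.0053647
Gain = 20 log₁₀(0.0053647) ≈ -45.41 dB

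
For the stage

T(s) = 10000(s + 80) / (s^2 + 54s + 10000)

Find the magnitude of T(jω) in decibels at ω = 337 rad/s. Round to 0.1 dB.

At s = jω = j337:
zero (s+80): 80 + j337 → |·| = √(80²+337²) = √119969 ≈ 346.37, ∠ = arctan(337/80) ≈ 76.65°
quadratic: (j337)² + 54·j337 + 10000 = -103569 + j18198 → |·| ≈ 1.0516e+05, ∠ ≈ 170.03°
|T| = 10000 · 346.37 / 1.0516e+05 ≈ 32.937
Gain = 20 log₁₀(32.937) ≈ 30.35 dB

30.4 dB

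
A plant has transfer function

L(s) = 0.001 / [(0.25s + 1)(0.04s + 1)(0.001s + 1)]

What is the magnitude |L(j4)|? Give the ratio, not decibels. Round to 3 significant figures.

At ω = 4 rad/s:
pole (1 + j4·0.25) = 1 + j1 → |·| ≈ 1.4142, ∠ ≈ 45.00°
pole (1 + j4·0.04) = 1 + j0.16 → |·| ≈ 1.0127, ∠ ≈ 9.09°
pole (1 + j4·0.001) = 1 + j0.004 → |·| ≈ 1, ∠ ≈ 0.23°
|L| = 0.001 · 1 / (1.4142 · 1.0127 · 1) ≈ 0.00069825

0.000698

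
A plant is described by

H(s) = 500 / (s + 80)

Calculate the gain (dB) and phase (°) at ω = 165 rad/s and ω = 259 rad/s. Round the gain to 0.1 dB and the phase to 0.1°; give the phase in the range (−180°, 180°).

ω = 165: 8.7 dB, -64.1°; ω = 259: 5.3 dB, -72.8°

Substitute s = j165:
Numerator: 500 = 500 + j0
Denominator: (j165) + 80 = 80 + j165
|N| = √(500² + 0²) ≈ 500, ∠N ≈ 0.00°
|D| = √(80² + 165²) ≈ 183.37, ∠D ≈ 64.13°
|H| = 500 / 183.37 ≈ 2.7267
Gain = 20 log₁₀(2.7267) ≈ 8.71 dB
∠H = 0.00° − 64.13° = -64.13°

Substitute s = j259:
Numerator: 500 = 500 + j0
Denominator: (j259) + 80 = 80 + j259
|N| = √(500² + 0²) ≈ 500, ∠N ≈ 0.00°
|D| = √(80² + 259²) ≈ 271.07, ∠D ≈ 72.84°
|H| = 500 / 271.07 ≈ 1.8445
Gain = 20 log₁₀(1.8445) ≈ 5.32 dB
∠H = 0.00° − 72.84° = -72.84°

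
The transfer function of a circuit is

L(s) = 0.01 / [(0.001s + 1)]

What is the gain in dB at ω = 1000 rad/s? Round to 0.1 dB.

-43.0 dB

At ω = 1000 rad/s:
pole (1 + j1000·0.001) = 1 + j1 → |·| ≈ 1.4142, ∠ ≈ 45.00°
|L| = 0.01 · 1 / (1.4142) ≈ 0.0070711
Gain = 20 log₁₀(0.0070711) ≈ -43.01 dB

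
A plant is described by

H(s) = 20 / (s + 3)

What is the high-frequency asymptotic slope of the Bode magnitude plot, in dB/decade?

-20 dB/decade

Each pole contributes −20 dB/decade at high frequency; each zero contributes +20 dB/decade.
Net: 0 zero(s) − 1 pole(s) → -20 dB/decade.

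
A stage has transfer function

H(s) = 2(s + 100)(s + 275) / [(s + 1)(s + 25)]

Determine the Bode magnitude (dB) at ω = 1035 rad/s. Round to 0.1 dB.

At s = jω = j1035:
zero (s+100): 100 + j1035 → |·| = √(100²+1035²) = √1081225 ≈ 1039.8, ∠ = arctan(1035/100) ≈ 84.48°
zero (s+275): 275 + j1035 → |·| = √(275²+1035²) = √1146850 ≈ 1070.9, ∠ = arctan(1035/275) ≈ 75.12°
pole (s+1): 1 + j1035 → |·| = √(1²+1035²) = √1071226 ≈ 1035, ∠ = arctan(1035/1) ≈ 89.94°
pole (s+25): 25 + j1035 → |·| = √(25²+1035²) = √1071850 ≈ 1035.3, ∠ = arctan(1035/25) ≈ 88.62°
|H| = 2 · 1.1135e+06 / 1.0715e+06 ≈ 2.0784
Gain = 20 log₁₀(2.0784) ≈ 6.35 dB

6.4 dB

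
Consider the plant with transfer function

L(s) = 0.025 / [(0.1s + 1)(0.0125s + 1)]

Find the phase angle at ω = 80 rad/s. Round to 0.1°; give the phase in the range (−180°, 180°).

At ω = 80 rad/s:
pole (1 + j80·0.1) = 1 + j8 → |·| ≈ 8.0623, ∠ ≈ 82.87°
pole (1 + j80·0.0125) = 1 + j1 → |·| ≈ 1.4142, ∠ ≈ 45.00°
∠L = (0°) − (82.87° + 45.00°) = -127.87°

-127.9°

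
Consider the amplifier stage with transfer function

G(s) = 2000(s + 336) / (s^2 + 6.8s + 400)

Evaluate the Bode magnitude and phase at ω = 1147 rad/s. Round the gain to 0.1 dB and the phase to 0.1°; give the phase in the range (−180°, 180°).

At s = jω = j1147:
zero (s+336): 336 + j1147 → |·| = √(336²+1147²) = √1428505 ≈ 1195.2, ∠ = arctan(1147/336) ≈ 73.67°
quadratic: (j1147)² + 6.8·j1147 + 400 = -1315209 + j7799.6 → |·| ≈ 1.3152e+06, ∠ ≈ 179.66°
|G| = 2000 · 1195.2 / 1.3152e+06 ≈ 1.8175
Gain = 20 log₁₀(1.8175) ≈ 5.19 dB
∠G = 73.67° − 179.66° = -105.99°

5.2 dB, -106.0°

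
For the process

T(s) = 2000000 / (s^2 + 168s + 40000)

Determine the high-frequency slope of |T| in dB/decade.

Each pole contributes −20 dB/decade at high frequency; each zero contributes +20 dB/decade.
Net: 0 zero(s) − 2 pole(s) → -40 dB/decade.

-40 dB/decade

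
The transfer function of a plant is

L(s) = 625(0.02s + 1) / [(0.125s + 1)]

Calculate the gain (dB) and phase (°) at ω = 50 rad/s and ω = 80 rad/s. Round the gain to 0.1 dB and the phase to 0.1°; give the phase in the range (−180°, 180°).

ω = 50: 42.9 dB, -35.9°; ω = 80: 41.4 dB, -26.3°

At ω = 50 rad/s:
zero (1 + j50·0.02) = 1 + j1 → |·| ≈ 1.4142, ∠ ≈ 45.00°
pole (1 + j50·0.125) = 1 + j6.25 → |·| ≈ 6.3295, ∠ ≈ 80.91°
|L| = 625 · 1.4142 / (6.3295) ≈ 139.64
Gain = 20 log₁₀(139.64) ≈ 42.90 dB
∠L = (45.00°) − (80.91°) = -35.91°

At ω = 80 rad/s:
zero (1 + j80·0.02) = 1 + j1.6 → |·| ≈ 1.8868, ∠ ≈ 57.99°
pole (1 + j80·0.125) = 1 + j10 → |·| ≈ 10.05, ∠ ≈ 84.29°
|L| = 625 · 1.8868 / (10.05) ≈ 117.34
Gain = 20 log₁₀(117.34) ≈ 41.39 dB
∠L = (57.99°) − (84.29°) = -26.30°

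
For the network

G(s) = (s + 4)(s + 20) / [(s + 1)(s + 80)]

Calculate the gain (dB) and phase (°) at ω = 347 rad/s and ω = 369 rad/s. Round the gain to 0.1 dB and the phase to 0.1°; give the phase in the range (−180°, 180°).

At s = jω = j347:
zero (s+4): 4 + j347 → |·| = √(4²+347²) = √120425 ≈ 347.02, ∠ = arctan(347/4) ≈ 89.34°
zero (s+20): 20 + j347 → |·| = √(20²+347²) = √120809 ≈ 347.58, ∠ = arctan(347/20) ≈ 86.70°
pole (s+1): 1 + j347 → |·| = √(1²+347²) = √120410 ≈ 347, ∠ = arctan(347/1) ≈ 89.83°
pole (s+80): 80 + j347 → |·| = √(80²+347²) = √126809 ≈ 356.1, ∠ = arctan(347/80) ≈ 77.02°
|G| = 1 · 1.2062e+05 / 1.2357e+05 ≈ 0.97613
Gain = 20 log₁₀(0.97613) ≈ -0.21 dB
∠G = 176.04° − 166.85° = 9.19°

At s = jω = j369:
zero (s+4): 4 + j369 → |·| = √(4²+369²) = √136177 ≈ 369.02, ∠ = arctan(369/4) ≈ 89.38°
zero (s+20): 20 + j369 → |·| = √(20²+369²) = √136561 ≈ 369.54, ∠ = arctan(369/20) ≈ 86.90°
pole (s+1): 1 + j369 → |·| = √(1²+369²) = √136162 ≈ 369, ∠ = arctan(369/1) ≈ 89.84°
pole (s+80): 80 + j369 → |·| = √(80²+369²) = √142561 ≈ 377.57, ∠ = arctan(369/80) ≈ 77.77°
|G| = 1 · 1.3637e+05 / 1.3932e+05 ≈ 0.97883
Gain = 20 log₁₀(0.97883) ≈ -0.19 dB
∠G = 176.28° − 167.61° = 8.67°

ω = 347: -0.2 dB, 9.2°; ω = 369: -0.2 dB, 8.7°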